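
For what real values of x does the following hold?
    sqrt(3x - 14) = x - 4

Square both sides: 3x - 14 = (x - 4)^2.
Expand and rearrange: x^2 - 11x + 30 = 0.
Solving gives x = 6 or x = 5.
Check each candidate in the original equation:
  x = 6: sqrt(4) = 2, while x - 4 = 2 — valid.
  x = 5: sqrt(1) = 1, while x - 4 = 1 — valid.

x = 5 or x = 6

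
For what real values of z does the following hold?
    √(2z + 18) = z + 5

Square both sides: 2z + 18 = (z + 5)².
Expand and rearrange: z² + 8z + 7 = 0.
Solving gives z = -1 or z = -7.
Check each candidate in the original equation:
  z = -1: √(16) = 4, while z + 5 = 4 — valid.
  z = -7: √(4) = 2, while z + 5 = -2 — extraneous.

z = -1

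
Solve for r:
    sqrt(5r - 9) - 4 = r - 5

r = 2 or r = 5

Isolate the radical: sqrt(5r - 9) = r - 1.
Square both sides: 5r - 9 = (r - 1)^2.
Expand and rearrange: r^2 - 7r + 10 = 0.
Solving gives r = 5 or r = 2.
Check each candidate in the original equation:
  r = 5: sqrt(16) = 4, while r - 1 = 4 — valid.
  r = 2: sqrt(1) = 1, while r - 1 = 1 — valid.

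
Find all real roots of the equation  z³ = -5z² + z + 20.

Rearrange: z³ + 5z² - z - 20 = 0.
Possible rational roots are divisors of -20. Testing z = -4 gives 0, so (z + 4) is a factor.
Divide: z³ + 5z² - z - 20 = (z + 4)(z² + z - 5).
Apply the quadratic formula to z² + z - 5 = 0: z = (-1 ± √21)/2, i.e. z ≈ 1.7913 or z ≈ -2.7913.

z = -4 or z = -2.7913 or z = 1.7913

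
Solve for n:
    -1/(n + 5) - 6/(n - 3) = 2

Multiply both sides by (n + 5)(n - 3):
-(n - 3) - 6(n + 5) = 2(n + 5)(n - 3).
Expand and collect terms: 2n^2 + 11n - 3 = 0.
By the quadratic formula, n = (-11 +/- sqrt(145)) / 4, so n ~= 0.2604 or n ~= -5.7604.
Neither value makes a denominator zero (n != -5, n != 3), so both are valid.

n = -5.7604 or n = 0.2604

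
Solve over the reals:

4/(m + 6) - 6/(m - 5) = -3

m = -7.1448 or m = 6.8115

Multiply both sides by (m + 6)(m - 5):
4(m - 5) - 6(m + 6) = -3(m + 6)(m - 5).
Expand and collect terms: -3m^2 - m + 146 = 0.
By the quadratic formula, m = (1 +/- sqrt(1753)) / -6, so m ~= -7.1448 or m ~= 6.8115.
Neither value makes a denominator zero (m != -6, m != 5), so both are valid.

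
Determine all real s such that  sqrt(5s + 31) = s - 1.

Square both sides: 5s + 31 = (s - 1)^2.
Expand and rearrange: s^2 - 7s - 30 = 0.
Solving gives s = 10 or s = -3.
Check each candidate in the original equation:
  s = 10: sqrt(81) = 9, while s - 1 = 9 — valid.
  s = -3: sqrt(16) = 4, while s - 1 = -4 — extraneous.

s = 10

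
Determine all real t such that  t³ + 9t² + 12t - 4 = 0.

t = -7.2749 or t = -2 or t = 0.2749

Possible rational roots are divisors of -4. Testing t = -2 gives 0, so (t + 2) is a factor.
Divide: t³ + 9t² + 12t - 4 = (t + 2)(t² + 7t - 2).
Apply the quadratic formula to t² + 7t - 2 = 0: t = (-7 ± √57)/2, i.e. t ≈ 0.2749 or t ≈ -7.2749.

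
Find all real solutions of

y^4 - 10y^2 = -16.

y = -2.8284 or y = -1.4142 or y = 1.4142 or y = 2.8284

Let u = y^2. The equation becomes u^2 - 10u + 16 = 0.
Factor: (u - 2)(u - 8) = 0, so u = 2 or u = 8.
y^2 = 2 gives y = +/-sqrt(2) ~= +/-1.4142.
y^2 = 8 gives y = +/-2*sqrt(2) ~= +/-2.8284.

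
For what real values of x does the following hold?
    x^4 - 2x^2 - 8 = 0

Let u = x^2. The equation becomes u^2 - 2u - 8 = 0.
Factor: (u - 4)(u + 2) = 0, so u = 4 or u = -2.
x^2 = 4 gives x = +/-2.
x^2 = -2 < 0 has no real solution.

x = -2 or x = 2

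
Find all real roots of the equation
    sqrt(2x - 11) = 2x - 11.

x = 5.5 or x = 6

Square both sides: 2x - 11 = (2x - 11)^2.
Expand and rearrange: 4x^2 - 46x + 132 = 0.
Solving gives x = 6 or x = 5.5.
Check each candidate in the original equation:
  x = 6: sqrt(1) = 1, while 2x - 11 = 1 — valid.
  x = 5.5: sqrt(0) = 0, while 2x - 11 = 0 — valid.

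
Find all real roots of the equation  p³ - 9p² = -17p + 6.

Rearrange: p³ - 9p² + 17p - 6 = 0.
Possible rational roots are divisors of -6. Testing p = 2 gives 0, so (p - 2) is a factor.
Divide: p³ - 9p² + 17p - 6 = (p - 2)(p² - 7p + 3).
Apply the quadratic formula to p² - 7p + 3 = 0: p = (7 ± √37)/2, i.e. p ≈ 6.5414 or p ≈ 0.4586.

p = 0.4586 or p = 2 or p = 6.5414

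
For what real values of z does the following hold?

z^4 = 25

Let u = z^2. The equation becomes u^2 - 25 = 0.
Factor: (u + 5)(u - 5) = 0, so u = -5 or u = 5.
z^2 = -5 < 0 has no real solution.
z^2 = 5 gives z = +/-sqrt(5) ~= +/-2.2361.

z = -2.2361 or z = 2.2361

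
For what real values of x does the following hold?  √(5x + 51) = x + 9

Square both sides: 5x + 51 = (x + 9)².
Expand and rearrange: x² + 13x + 30 = 0.
Solving gives x = -3 or x = -10.
Check each candidate in the original equation:
  x = -3: √(36) = 6, while x + 9 = 6 — valid.
  x = -10: √(1) = 1, while x + 9 = -1 — extraneous.

x = -3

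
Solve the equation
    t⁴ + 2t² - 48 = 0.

Let u = t². The equation becomes u² + 2u - 48 = 0.
Factor: (u + 8)(u - 6) = 0, so u = -8 or u = 6.
t² = -8 < 0 has no real solution.
t² = 6 gives t = ±√(6) ≈ ±2.4495.

t = -2.4495 or t = 2.4495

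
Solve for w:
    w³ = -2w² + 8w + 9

w = -3.5414 or w = -1 or w = 2.5414

Rearrange: w³ + 2w² - 8w - 9 = 0.
Possible rational roots are divisors of -9. Testing w = -1 gives 0, so (w + 1) is a factor.
Divide: w³ + 2w² - 8w - 9 = (w + 1)(w² + w - 9).
Apply the quadratic formula to w² + w - 9 = 0: w = (-1 ± √37)/2, i.e. w ≈ 2.5414 or w ≈ -3.5414.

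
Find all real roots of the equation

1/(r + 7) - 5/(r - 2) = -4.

Multiply both sides by (r + 7)(r - 2):
(r - 2) - 5(r + 7) = -4(r + 7)(r - 2).
Expand and collect terms: -4r^2 - 16r + 93 = 0.
By the quadratic formula, r = (16 +/- sqrt(1744)) / -8, so r ~= -7.2202 or r ~= 3.2202.
Neither value makes a denominator zero (r != -7, r != 2), so both are valid.

r = -7.2202 or r = 3.2202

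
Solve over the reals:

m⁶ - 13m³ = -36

Let u = m³. The equation becomes u² - 13u + 36 = 0.
Factor: (u - 4)(u - 9) = 0, so u = 4 or u = 9.
m³ = 4 gives m = ∛(4) ≈ 1.5874.
m³ = 9 gives m = ∛(9) ≈ 2.0801.

m = 1.5874 or m = 2.0801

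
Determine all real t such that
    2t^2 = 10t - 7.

Rearrange to standard form: 2t^2 - 10t + 7 = 0.
Discriminant: (-10)^2 - 4*2*7 = 44.
Quadratic formula: t = (10 +/- sqrt(44)) / 4.
So t = sqrt(11)/2 + 5/2 ~= 4.1583 or t = 5/2 - sqrt(11)/2 ~= 0.8417.

t = 0.8417 or t = 4.1583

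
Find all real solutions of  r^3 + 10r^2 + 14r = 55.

r = -6.6533 or r = -5 or r = 1.6533

Rearrange: r^3 + 10r^2 + 14r - 55 = 0.
Possible rational roots are divisors of -55. Testing r = -5 gives 0, so (r + 5) is a factor.
Divide: r^3 + 10r^2 + 14r - 55 = (r + 5)(r^2 + 5r - 11).
Apply the quadratic formula to r^2 + 5r - 11 = 0: r = (-5 +/- sqrt(69))/2, i.e. r ~= 1.6533 or r ~= -6.6533.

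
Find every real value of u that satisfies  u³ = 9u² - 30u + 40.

Rearrange: u³ - 9u² + 30u - 40 = 0.
Possible rational roots are divisors of -40. Testing u = 4 gives 0, so (u - 4) is a factor.
Divide: u³ - 9u² + 30u - 40 = (u - 4)(u² - 5u + 10).
The quadratic u² - 5u + 10 has discriminant -15 < 0, so no further real roots.

u = 4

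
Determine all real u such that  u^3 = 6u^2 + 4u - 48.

Rearrange: u^3 - 6u^2 - 4u + 48 = 0.
Possible rational roots are divisors of 48. Testing u = 4 gives 0, so (u - 4) is a factor.
Divide: u^3 - 6u^2 - 4u + 48 = (u - 4)(u^2 - 2u - 12).
Apply the quadratic formula to u^2 - 2u - 12 = 0: u = (2 +/- sqrt(52))/2, i.e. u ~= 4.6056 or u ~= -2.6056.

u = -2.6056 or u = 4 or u = 4.6056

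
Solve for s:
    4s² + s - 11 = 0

s = -1.788 or s = 1.538

Discriminant: (1)² − 4·4·(-11) = 177.
Quadratic formula: s = (-1 ± √177) / 8.
So s = -1/8 + √(177)/8 ≈ 1.538 or s = -√(177)/8 - 1/8 ≈ -1.788.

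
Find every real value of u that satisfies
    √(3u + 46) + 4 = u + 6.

Isolate the radical: √(3u + 46) = u + 2.
Square both sides: 3u + 46 = (u + 2)².
Expand and rearrange: u² + u - 42 = 0.
Solving gives u = 6 or u = -7.
Check each candidate in the original equation:
  u = 6: √(64) = 8, while u + 2 = 8 — valid.
  u = -7: √(25) = 5, while u + 2 = -5 — extraneous.

u = 6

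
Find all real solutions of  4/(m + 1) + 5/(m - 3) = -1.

m = -8.217 or m = 1.217

Multiply both sides by (m + 1)(m - 3):
4(m - 3) + 5(m + 1) = -(m + 1)(m - 3).
Expand and collect terms: -m^2 - 7m + 10 = 0.
By the quadratic formula, m = (7 +/- sqrt(89)) / -2, so m ~= -8.217 or m ~= 1.217.
Neither value makes a denominator zero (m != -1, m != 3), so both are valid.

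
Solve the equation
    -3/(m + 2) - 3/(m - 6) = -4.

Multiply both sides by (m + 2)(m - 6):
-3(m - 6) - 3(m + 2) = -4(m + 2)(m - 6).
Expand and collect terms: -4m² + 22m + 36 = 0.
By the quadratic formula, m = (-22 ± √1060) / -8, so m ≈ -1.3197 or m ≈ 6.8197.
Neither value makes a denominator zero (m ≠ -2, m ≠ 6), so both are valid.

m = -1.3197 or m = 6.8197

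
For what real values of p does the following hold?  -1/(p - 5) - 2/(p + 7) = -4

p = -6.5106 or p = 5.2606

Multiply both sides by (p - 5)(p + 7):
-(p + 7) - 2(p - 5) = -4(p - 5)(p + 7).
Expand and collect terms: -4p^2 - 5p + 137 = 0.
By the quadratic formula, p = (5 +/- sqrt(2217)) / -8, so p ~= -6.5106 or p ~= 5.2606.
Neither value makes a denominator zero (p != 5, p != -7), so both are valid.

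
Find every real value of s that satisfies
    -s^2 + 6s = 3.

Rearrange to standard form: -s^2 + 6s - 3 = 0.
Discriminant: (6)^2 - 4*(-1)*(-3) = 24.
Quadratic formula: s = (-6 +/- sqrt(24)) / (-2).
So s = 3 - sqrt(6) ~= 0.5505 or s = sqrt(6) + 3 ~= 5.4495.

s = 0.5505 or s = 5.4495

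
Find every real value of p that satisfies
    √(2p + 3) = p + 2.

Square both sides: 2p + 3 = (p + 2)².
Expand and rearrange: p² + 2p + 1 = 0.
This gives the repeated root p = -1.
Check in the original equation:
  p = -1: √(1) = 1, while p + 2 = 1 — valid.

p = -1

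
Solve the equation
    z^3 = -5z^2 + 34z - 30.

z = -9.099 or z = 1.099 or z = 3

Rearrange: z^3 + 5z^2 - 34z + 30 = 0.
Possible rational roots are divisors of 30. Testing z = 3 gives 0, so (z - 3) is a factor.
Divide: z^3 + 5z^2 - 34z + 30 = (z - 3)(z^2 + 8z - 10).
Apply the quadratic formula to z^2 + 8z - 10 = 0: z = (-8 +/- sqrt(104))/2, i.e. z ~= 1.099 or z ~= -9.099.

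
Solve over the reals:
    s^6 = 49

s = -1.9129 or s = 1.9129

Let u = s^3. The equation becomes u^2 - 49 = 0.
Factor: (u + 7)(u - 7) = 0, so u = -7 or u = 7.
s^3 = -7 gives s = -(7)^(1/3) ~= -1.9129.
s^3 = 7 gives s = (7)^(1/3) ~= 1.9129.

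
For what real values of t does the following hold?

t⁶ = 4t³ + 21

t = -1.4422 or t = 1.9129

Let u = t³. The equation becomes u² - 4u - 21 = 0.
Factor: (u + 3)(u - 7) = 0, so u = -3 or u = 7.
t³ = -3 gives t = -∛(3) ≈ -1.4422.
t³ = 7 gives t = ∛(7) ≈ 1.9129.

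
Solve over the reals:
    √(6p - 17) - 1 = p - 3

Isolate the radical: √(6p - 17) = p - 2.
Square both sides: 6p - 17 = (p - 2)².
Expand and rearrange: p² - 10p + 21 = 0.
Solving gives p = 7 or p = 3.
Check each candidate in the original equation:
  p = 7: √(25) = 5, while p - 2 = 5 — valid.
  p = 3: √(1) = 1, while p - 2 = 1 — valid.

p = 3 or p = 7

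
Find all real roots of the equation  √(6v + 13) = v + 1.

v = 6

Square both sides: 6v + 13 = (v + 1)².
Expand and rearrange: v² - 4v - 12 = 0.
Solving gives v = 6 or v = -2.
Check each candidate in the original equation:
  v = 6: √(49) = 7, while v + 1 = 7 — valid.
  v = -2: √(1) = 1, while v + 1 = -1 — extraneous.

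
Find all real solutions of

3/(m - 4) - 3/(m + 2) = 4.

Multiply both sides by (m - 4)(m + 2):
3(m + 2) - 3(m - 4) = 4(m - 4)(m + 2).
Expand and collect terms: 4m^2 - 8m - 50 = 0.
By the quadratic formula, m = (8 +/- sqrt(864)) / 8, so m ~= 4.6742 or m ~= -2.6742.
Neither value makes a denominator zero (m != 4, m != -2), so both are valid.

m = -2.6742 or m = 4.6742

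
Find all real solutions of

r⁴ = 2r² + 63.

r = -3 or r = 3

Let u = r². The equation becomes u² - 2u - 63 = 0.
Factor: (u + 7)(u - 9) = 0, so u = -7 or u = 9.
r² = -7 < 0 has no real solution.
r² = 9 gives r = ±3.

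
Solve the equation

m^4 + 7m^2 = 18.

Let u = m^2. The equation becomes u^2 + 7u - 18 = 0.
Factor: (u - 2)(u + 9) = 0, so u = 2 or u = -9.
m^2 = 2 gives m = +/-sqrt(2) ~= +/-1.4142.
m^2 = -9 < 0 has no real solution.

m = -1.4142 or m = 1.4142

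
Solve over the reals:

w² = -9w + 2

w = -9.217 or w = 0.217

Rearrange to standard form: w² + 9w - 2 = 0.
Discriminant: (9)² − 4·1·(-2) = 89.
Quadratic formula: w = (-9 ± √89) / 2.
So w = -9/2 + √(89)/2 ≈ 0.217 or w = -√(89)/2 - 9/2 ≈ -9.217.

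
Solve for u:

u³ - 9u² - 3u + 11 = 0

Possible rational roots are divisors of 11. Testing u = 1 gives 0, so (u - 1) is a factor.
Divide: u³ - 9u² - 3u + 11 = (u - 1)(u² - 8u - 11).
Apply the quadratic formula to u² - 8u - 11 = 0: u = (8 ± √108)/2, i.e. u ≈ 9.1962 or u ≈ -1.1962.

u = -1.1962 or u = 1 or u = 9.1962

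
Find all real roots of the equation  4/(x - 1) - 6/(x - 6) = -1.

Multiply both sides by (x - 1)(x - 6):
4(x - 6) - 6(x - 1) = -(x - 1)(x - 6).
Expand and collect terms: -x^2 + 9x + 12 = 0.
By the quadratic formula, x = (-9 +/- sqrt(129)) / -2, so x ~= -1.1789 or x ~= 10.1789.
Neither value makes a denominator zero (x != 1, x != 6), so both are valid.

x = -1.1789 or x = 10.1789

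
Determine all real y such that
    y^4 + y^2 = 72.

y = -2.8284 or y = 2.8284

Let u = y^2. The equation becomes u^2 + u - 72 = 0.
Factor: (u - 8)(u + 9) = 0, so u = 8 or u = -9.
y^2 = 8 gives y = +/-2*sqrt(2) ~= +/-2.8284.
y^2 = -9 < 0 has no real solution.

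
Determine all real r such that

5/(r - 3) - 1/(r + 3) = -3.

Multiply both sides by (r - 3)(r + 3):
5(r + 3) - (r - 3) = -3(r - 3)(r + 3).
Expand and collect terms: -3r² - 4r + 9 = 0.
By the quadratic formula, r = (4 ± √124) / -6, so r ≈ -2.5226 or r ≈ 1.1893.
Neither value makes a denominator zero (r ≠ 3, r ≠ -3), so both are valid.

r = -2.5226 or r = 1.1893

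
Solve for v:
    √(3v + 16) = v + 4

Square both sides: 3v + 16 = (v + 4)².
Expand and rearrange: v² + 5v = 0.
Solving gives v = 0 or v = -5.
Check each candidate in the original equation:
  v = 0: √(16) = 4, while v + 4 = 4 — valid.
  v = -5: √(1) = 1, while v + 4 = -1 — extraneous.

v = 0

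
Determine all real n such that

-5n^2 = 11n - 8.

n = -2.7763 or n = 0.5763

Rearrange to standard form: -5n^2 - 11n + 8 = 0.
Discriminant: (-11)^2 - 4*(-5)*8 = 281.
Quadratic formula: n = (11 +/- sqrt(281)) / (-10).
So n = -sqrt(281)/10 - 11/10 ~= -2.7763 or n = -11/10 + sqrt(281)/10 ~= 0.5763.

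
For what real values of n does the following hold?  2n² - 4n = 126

n = -7 or n = 9

Bring every term to one side: 2n² - 4n - 126 = 0.
Factor: 2(n + 7)(n - 9) = 0.
So n = -7 or n = 9.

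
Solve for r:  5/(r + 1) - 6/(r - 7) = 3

Multiply both sides by (r + 1)(r - 7):
5(r - 7) - 6(r + 1) = 3(r + 1)(r - 7).
Expand and collect terms: 3r^2 - 17r + 20 = 0.
Factor or apply the quadratic formula: r = 4 or r = 1.6667.
Neither value makes a denominator zero (r != -1, r != 7), so both are valid.

r = 1.6667 or r = 4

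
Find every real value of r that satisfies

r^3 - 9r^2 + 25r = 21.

r = 1.5858 or r = 3 or r = 4.4142

Rearrange: r^3 - 9r^2 + 25r - 21 = 0.
Possible rational roots are divisors of -21. Testing r = 3 gives 0, so (r - 3) is a factor.
Divide: r^3 - 9r^2 + 25r - 21 = (r - 3)(r^2 - 6r + 7).
Apply the quadratic formula to r^2 - 6r + 7 = 0: r = (6 +/- sqrt(8))/2, i.e. r ~= 4.4142 or r ~= 1.5858.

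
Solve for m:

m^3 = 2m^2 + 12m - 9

m = -3 or m = 0.6972 or m = 4.3028

Rearrange: m^3 - 2m^2 - 12m + 9 = 0.
Possible rational roots are divisors of 9. Testing m = -3 gives 0, so (m + 3) is a factor.
Divide: m^3 - 2m^2 - 12m + 9 = (m + 3)(m^2 - 5m + 3).
Apply the quadratic formula to m^2 - 5m + 3 = 0: m = (5 +/- sqrt(13))/2, i.e. m ~= 4.3028 or m ~= 0.6972.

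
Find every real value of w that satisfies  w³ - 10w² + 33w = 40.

w = 5

Rearrange: w³ - 10w² + 33w - 40 = 0.
Possible rational roots are divisors of -40. Testing w = 5 gives 0, so (w - 5) is a factor.
Divide: w³ - 10w² + 33w - 40 = (w - 5)(w² - 5w + 8).
The quadratic w² - 5w + 8 has discriminant -7 < 0, so no further real roots.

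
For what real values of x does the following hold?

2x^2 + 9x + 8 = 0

x = -3.2808 or x = -1.2192

Discriminant: (9)^2 - 4*2*8 = 17.
Quadratic formula: x = (-9 +/- sqrt(17)) / 4.
So x = -9/4 + sqrt(17)/4 ~= -1.2192 or x = -9/4 - sqrt(17)/4 ~= -3.2808.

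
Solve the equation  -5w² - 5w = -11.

Rearrange to standard form: -5w² - 5w + 11 = 0.
Discriminant: (-5)² − 4·(-5)·11 = 245.
Quadratic formula: w = (5 ± √245) / (-10).
So w = -7·√(5)/10 - 1/2 ≈ -2.0652 or w = -1/2 + 7·√(5)/10 ≈ 1.0652.

w = -2.0652 or w = 1.0652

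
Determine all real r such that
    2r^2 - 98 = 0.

Factor: 2(r + 7)(r - 7) = 0.
So r = -7 or r = 7.

r = -7 or r = 7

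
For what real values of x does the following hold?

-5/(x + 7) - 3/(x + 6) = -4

Multiply both sides by (x + 7)(x + 6):
-5(x + 6) - 3(x + 7) = -4(x + 7)(x + 6).
Expand and collect terms: -4x² - 44x - 117 = 0.
Factor or apply the quadratic formula: x = -6.5 or x = -4.5.
Neither value makes a denominator zero (x ≠ -7, x ≠ -6), so both are valid.

x = -6.5 or x = -4.5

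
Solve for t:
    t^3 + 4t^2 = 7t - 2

t = -5.3723 or t = 0.3723 or t = 1

Rearrange: t^3 + 4t^2 - 7t + 2 = 0.
Possible rational roots are divisors of 2. Testing t = 1 gives 0, so (t - 1) is a factor.
Divide: t^3 + 4t^2 - 7t + 2 = (t - 1)(t^2 + 5t - 2).
Apply the quadratic formula to t^2 + 5t - 2 = 0: t = (-5 +/- sqrt(33))/2, i.e. t ~= 0.3723 or t ~= -5.3723.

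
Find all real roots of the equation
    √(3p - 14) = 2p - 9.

p = 4.75 or p = 5

Square both sides: 3p - 14 = (2p - 9)².
Expand and rearrange: 4p² - 39p + 95 = 0.
Solving gives p = 5 or p = 4.75.
Check each candidate in the original equation:
  p = 5: √(1) = 1, while 2p - 9 = 1 — valid.
  p = 4.75: √(0.25) = 0.5, while 2p - 9 = 0.5 — valid.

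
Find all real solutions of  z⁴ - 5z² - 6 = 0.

Let u = z². The equation becomes u² - 5u - 6 = 0.
Factor: (u - 6)(u + 1) = 0, so u = 6 or u = -1.
z² = 6 gives z = ±√(6) ≈ ±2.4495.
z² = -1 < 0 has no real solution.

z = -2.4495 or z = 2.4495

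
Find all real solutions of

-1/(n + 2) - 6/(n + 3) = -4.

Multiply both sides by (n + 2)(n + 3):
-(n + 3) - 6(n + 2) = -4(n + 2)(n + 3).
Expand and collect terms: -4n² - 13n - 9 = 0.
Factor or apply the quadratic formula: n = -2.25 or n = -1.
Neither value makes a denominator zero (n ≠ -2, n ≠ -3), so both are valid.

n = -2.25 or n = -1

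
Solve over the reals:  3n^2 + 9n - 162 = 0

Factor: 3(n + 9)(n - 6) = 0.
So n = -9 or n = 6.

n = -9 or n = 6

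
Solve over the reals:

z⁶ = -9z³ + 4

z = -2.1123 or z = 0.7515

Let u = z³. The equation becomes u² + 9u - 4 = 0.
By the quadratic formula, u = -9/2 + √(97)/2 or u = -√(97)/2 - 9/2.
z³ = -9/2 + √(97)/2 gives z = ∛(-9/2 + √(97)/2) ≈ 0.7515.
z³ = -√(97)/2 - 9/2 gives z = -∛(9/2 + √(97)/2) ≈ -2.1123.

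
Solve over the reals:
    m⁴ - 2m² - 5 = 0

m = -1.8573 or m = 1.8573

Let u = m². The equation becomes u² - 2u - 5 = 0.
By the quadratic formula, u = 1 + √(6) or u = 1 - √(6).
m² = 1 + √(6) gives m = ±√(1 + √(6)) ≈ ±1.8573.
m² = 1 - √(6) < 0 has no real solution.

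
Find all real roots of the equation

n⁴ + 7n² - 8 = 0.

n = -1 or n = 1

Let u = n². The equation becomes u² + 7u - 8 = 0.
Factor: (u - 1)(u + 8) = 0, so u = 1 or u = -8.
n² = 1 gives n = ±1.
n² = -8 < 0 has no real solution.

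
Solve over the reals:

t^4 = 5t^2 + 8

t = -2.505 or t = 2.505

Let u = t^2. The equation becomes u^2 - 5u - 8 = 0.
By the quadratic formula, u = 5/2 + sqrt(57)/2 or u = 5/2 - sqrt(57)/2.
t^2 = 5/2 + sqrt(57)/2 gives t = +/-sqrt(5/2 + sqrt(57)/2) ~= +/-2.505.
t^2 = 5/2 - sqrt(57)/2 < 0 has no real solution.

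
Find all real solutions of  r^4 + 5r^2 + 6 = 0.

No real solutions.

Let u = r^2. The equation becomes u^2 + 5u + 6 = 0.
Factor: (u + 2)(u + 3) = 0, so u = -2 or u = -3.
r^2 = -2 < 0 has no real solution.
r^2 = -3 < 0 has no real solution.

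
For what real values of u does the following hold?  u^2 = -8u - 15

u = -5 or u = -3

Bring every term to one side: u^2 + 8u + 15 = 0.
Factor: (u + 3)(u + 5) = 0.
So u = -3 or u = -5.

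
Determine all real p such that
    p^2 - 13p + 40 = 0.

Factor: (p - 5)(p - 8) = 0.
So p = 5 or p = 8.

p = 5 or p = 8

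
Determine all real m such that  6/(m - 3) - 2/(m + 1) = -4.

m = 0 or m = 1

Multiply both sides by (m - 3)(m + 1):
6(m + 1) - 2(m - 3) = -4(m - 3)(m + 1).
Expand and collect terms: -4m^2 + 4m = 0.
Factor or apply the quadratic formula: m = 0 or m = 1.
Neither value makes a denominator zero (m != 3, m != -1), so both are valid.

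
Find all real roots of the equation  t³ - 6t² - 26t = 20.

t = -2 or t = -1.099 or t = 9.099

Rearrange: t³ - 6t² - 26t - 20 = 0.
Possible rational roots are divisors of -20. Testing t = -2 gives 0, so (t + 2) is a factor.
Divide: t³ - 6t² - 26t - 20 = (t + 2)(t² - 8t - 10).
Apply the quadratic formula to t² - 8t - 10 = 0: t = (8 ± √104)/2, i.e. t ≈ 9.099 or t ≈ -1.099.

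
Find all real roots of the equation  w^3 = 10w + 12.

w = -2 or w = -1.6458 or w = 3.6458

Rearrange: w^3 - 10w - 12 = 0.
Possible rational roots are divisors of -12. Testing w = -2 gives 0, so (w + 2) is a factor.
Divide: w^3 - 10w - 12 = (w + 2)(w^2 - 2w - 6).
Apply the quadratic formula to w^2 - 2w - 6 = 0: w = (2 +/- sqrt(28))/2, i.e. w ~= 3.6458 or w ~= -1.6458.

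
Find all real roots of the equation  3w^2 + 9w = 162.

Bring every term to one side: 3w^2 + 9w - 162 = 0.
Factor: 3(w - 6)(w + 9) = 0.
So w = 6 or w = -9.

w = -9 or w = 6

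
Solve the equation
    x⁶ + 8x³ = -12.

x = -1.8171 or x = -1.2599

Let u = x³. The equation becomes u² + 8u + 12 = 0.
Factor: (u + 2)(u + 6) = 0, so u = -2 or u = -6.
x³ = -2 gives x = -∛(2) ≈ -1.2599.
x³ = -6 gives x = -∛(6) ≈ -1.8171.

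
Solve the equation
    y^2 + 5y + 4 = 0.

y = -4 or y = -1

Factor: (y + 4)(y + 1) = 0.
So y = -4 or y = -1.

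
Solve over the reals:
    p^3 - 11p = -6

p = -3.5616 or p = 0.5616 or p = 3

Rearrange: p^3 - 11p + 6 = 0.
Possible rational roots are divisors of 6. Testing p = 3 gives 0, so (p - 3) is a factor.
Divide: p^3 - 11p + 6 = (p - 3)(p^2 + 3p - 2).
Apply the quadratic formula to p^2 + 3p - 2 = 0: p = (-3 +/- sqrt(17))/2, i.e. p ~= 0.5616 or p ~= -3.5616.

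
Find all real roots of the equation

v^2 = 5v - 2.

v = 0.4384 or v = 4.5616

Rearrange to standard form: v^2 - 5v + 2 = 0.
Discriminant: (-5)^2 - 4*1*2 = 17.
Quadratic formula: v = (5 +/- sqrt(17)) / 2.
So v = sqrt(17)/2 + 5/2 ~= 4.5616 or v = 5/2 - sqrt(17)/2 ~= 0.4384.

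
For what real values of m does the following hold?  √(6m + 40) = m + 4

Square both sides: 6m + 40 = (m + 4)².
Expand and rearrange: m² + 2m - 24 = 0.
Solving gives m = 4 or m = -6.
Check each candidate in the original equation:
  m = 4: √(64) = 8, while m + 4 = 8 — valid.
  m = -6: √(4) = 2, while m + 4 = -2 — extraneous.

m = 4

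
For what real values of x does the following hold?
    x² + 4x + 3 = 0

Factor: (x + 1)(x + 3) = 0.
So x = -1 or x = -3.

x = -3 or x = -1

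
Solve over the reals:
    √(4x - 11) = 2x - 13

Square both sides: 4x - 11 = (2x - 13)².
Expand and rearrange: 4x² - 56x + 180 = 0.
Solving gives x = 9 or x = 5.
Check each candidate in the original equation:
  x = 9: √(25) = 5, while 2x - 13 = 5 — valid.
  x = 5: √(9) = 3, while 2x - 13 = -3 — extraneous.

x = 9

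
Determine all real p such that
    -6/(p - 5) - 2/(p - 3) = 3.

Multiply both sides by (p - 5)(p - 3):
-6(p - 3) - 2(p - 5) = 3(p - 5)(p - 3).
Expand and collect terms: 3p² - 16p + 17 = 0.
By the quadratic formula, p = (16 ± √52) / 6, so p ≈ 3.8685 or p ≈ 1.4648.
Neither value makes a denominator zero (p ≠ 5, p ≠ 3), so both are valid.

p = 1.4648 or p = 3.8685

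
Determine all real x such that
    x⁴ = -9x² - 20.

Let u = x². The equation becomes u² + 9u + 20 = 0.
Factor: (u + 5)(u + 4) = 0, so u = -5 or u = -4.
x² = -5 < 0 has no real solution.
x² = -4 < 0 has no real solution.

No real solutions.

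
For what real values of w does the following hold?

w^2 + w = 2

w = -2 or w = 1

Bring every term to one side: w^2 + w - 2 = 0.
Factor: (w - 1)(w + 2) = 0.
So w = 1 or w = -2.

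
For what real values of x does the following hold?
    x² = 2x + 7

Rearrange to standard form: x² - 2x - 7 = 0.
Discriminant: (-2)² − 4·1·(-7) = 32.
Quadratic formula: x = (2 ± √32) / 2.
So x = 1 + 2·√(2) ≈ 3.8284 or x = 1 - 2·√(2) ≈ -1.8284.

x = -1.8284 or x = 3.8284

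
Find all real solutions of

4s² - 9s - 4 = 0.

Discriminant: (-9)² − 4·4·(-4) = 145.
Quadratic formula: s = (9 ± √145) / 8.
So s = 9/8 + √(145)/8 ≈ 2.6302 or s = 9/8 - √(145)/8 ≈ -0.3802.

s = -0.3802 or s = 2.6302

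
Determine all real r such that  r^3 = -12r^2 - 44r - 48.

Rearrange: r^3 + 12r^2 + 44r + 48 = 0.
Possible rational roots are divisors of 48. Testing r = -4 gives 0, so (r + 4) is a factor.
Divide: r^3 + 12r^2 + 44r + 48 = (r + 4)(r^2 + 8r + 12).
Factor the quadratic: r = -2 or r = -6.

r = -6 or r = -4 or r = -2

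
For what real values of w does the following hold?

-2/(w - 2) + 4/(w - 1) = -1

Multiply both sides by (w - 2)(w - 1):
-2(w - 1) + 4(w - 2) = -(w - 2)(w - 1).
Expand and collect terms: -w² + w + 4 = 0.
By the quadratic formula, w = (-1 ± √17) / -2, so w ≈ -1.5616 or w ≈ 2.5616.
Neither value makes a denominator zero (w ≠ 2, w ≠ 1), so both are valid.

w = -1.5616 or w = 2.5616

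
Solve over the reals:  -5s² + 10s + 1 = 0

s = -0.0954 or s = 2.0954

Discriminant: (10)² − 4·(-5)·1 = 120.
Quadratic formula: s = (-10 ± √120) / (-10).
So s = 1 - √(30)/5 ≈ -0.0954 or s = 1 + √(30)/5 ≈ 2.0954.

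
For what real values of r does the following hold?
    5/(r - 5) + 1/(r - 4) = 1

Multiply both sides by (r - 5)(r - 4):
5(r - 4) + (r - 5) = (r - 5)(r - 4).
Expand and collect terms: r^2 - 15r + 45 = 0.
By the quadratic formula, r = (15 +/- sqrt(45)) / 2, so r ~= 10.8541 or r ~= 4.1459.
Neither value makes a denominator zero (r != 5, r != 4), so both are valid.

r = 4.1459 or r = 10.8541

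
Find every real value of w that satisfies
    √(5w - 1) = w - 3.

Square both sides: 5w - 1 = (w - 3)².
Expand and rearrange: w² - 11w + 10 = 0.
Solving gives w = 10 or w = 1.
Check each candidate in the original equation:
  w = 10: √(49) = 7, while w - 3 = 7 — valid.
  w = 1: √(4) = 2, while w - 3 = -2 — extraneous.

w = 10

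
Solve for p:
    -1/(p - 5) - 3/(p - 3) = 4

p = 2.1771 or p = 4.8229

Multiply both sides by (p - 5)(p - 3):
-(p - 3) - 3(p - 5) = 4(p - 5)(p - 3).
Expand and collect terms: 4p² - 28p + 42 = 0.
By the quadratic formula, p = (28 ± √112) / 8, so p ≈ 4.8229 or p ≈ 2.1771.
Neither value makes a denominator zero (p ≠ 5, p ≠ 3), so both are valid.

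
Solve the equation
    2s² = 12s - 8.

Rearrange to standard form: 2s² - 12s + 8 = 0.
Discriminant: (-12)² − 4·2·8 = 80.
Quadratic formula: s = (12 ± √80) / 4.
So s = √(5) + 3 ≈ 5.2361 or s = 3 - √(5) ≈ 0.7639.

s = 0.7639 or s = 5.2361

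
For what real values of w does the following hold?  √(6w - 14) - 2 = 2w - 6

Isolate the radical: √(6w - 14) = 2w - 4.
Square both sides: 6w - 14 = (2w - 4)².
Expand and rearrange: 4w² - 22w + 30 = 0.
Solving gives w = 3 or w = 2.5.
Check each candidate in the original equation:
  w = 3: √(4) = 2, while 2w - 4 = 2 — valid.
  w = 2.5: √(1) = 1, while 2w - 4 = 1 — valid.

w = 2.5 or w = 3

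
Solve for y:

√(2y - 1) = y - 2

Square both sides: 2y - 1 = (y - 2)².
Expand and rearrange: y² - 6y + 5 = 0.
Solving gives y = 5 or y = 1.
Check each candidate in the original equation:
  y = 5: √(9) = 3, while y - 2 = 3 — valid.
  y = 1: √(1) = 1, while y - 2 = -1 — extraneous.

y = 5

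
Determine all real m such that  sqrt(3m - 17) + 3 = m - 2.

m = 6 or m = 7

Isolate the radical: sqrt(3m - 17) = m - 5.
Square both sides: 3m - 17 = (m - 5)^2.
Expand and rearrange: m^2 - 13m + 42 = 0.
Solving gives m = 7 or m = 6.
Check each candidate in the original equation:
  m = 7: sqrt(4) = 2, while m - 5 = 2 — valid.
  m = 6: sqrt(1) = 1, while m - 5 = 1 — valid.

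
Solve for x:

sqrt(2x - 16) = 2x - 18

x = 10

Square both sides: 2x - 16 = (2x - 18)^2.
Expand and rearrange: 4x^2 - 74x + 340 = 0.
Solving gives x = 10 or x = 8.5.
Check each candidate in the original equation:
  x = 10: sqrt(4) = 2, while 2x - 18 = 2 — valid.
  x = 8.5: sqrt(1) = 1, while 2x - 18 = -1 — extraneous.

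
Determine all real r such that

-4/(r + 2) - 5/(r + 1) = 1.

r = -10.4721 or r = -1.5279

Multiply both sides by (r + 2)(r + 1):
-4(r + 1) - 5(r + 2) = (r + 2)(r + 1).
Expand and collect terms: r² + 12r + 16 = 0.
By the quadratic formula, r = (-12 ± √80) / 2, so r ≈ -1.5279 or r ≈ -10.4721.
Neither value makes a denominator zero (r ≠ -2, r ≠ -1), so both are valid.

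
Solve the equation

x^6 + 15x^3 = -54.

x = -2.0801 or x = -1.8171

Let u = x^3. The equation becomes u^2 + 15u + 54 = 0.
Factor: (u + 9)(u + 6) = 0, so u = -9 or u = -6.
x^3 = -9 gives x = -(9)^(1/3) ~= -2.0801.
x^3 = -6 gives x = -(6)^(1/3) ~= -1.8171.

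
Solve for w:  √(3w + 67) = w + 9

Square both sides: 3w + 67 = (w + 9)².
Expand and rearrange: w² + 15w + 14 = 0.
Solving gives w = -1 or w = -14.
Check each candidate in the original equation:
  w = -1: √(64) = 8, while w + 9 = 8 — valid.
  w = -14: √(25) = 5, while w + 9 = -5 — extraneous.

w = -1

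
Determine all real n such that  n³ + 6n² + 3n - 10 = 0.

Possible rational roots are divisors of -10. Testing n = 1 gives 0, so (n - 1) is a factor.
Divide: n³ + 6n² + 3n - 10 = (n - 1)(n² + 7n + 10).
Factor the quadratic: n = -2 or n = -5.

n = -5 or n = -2 or n = 1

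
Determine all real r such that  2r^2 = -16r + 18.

Bring every term to one side: 2r^2 + 16r - 18 = 0.
Factor: 2(r + 9)(r - 1) = 0.
So r = -9 or r = 1.

r = -9 or r = 1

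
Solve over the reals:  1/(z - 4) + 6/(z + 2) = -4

Multiply both sides by (z - 4)(z + 2):
(z + 2) + 6(z - 4) = -4(z - 4)(z + 2).
Expand and collect terms: -4z^2 + z + 54 = 0.
By the quadratic formula, z = (-1 +/- sqrt(865)) / -8, so z ~= -3.5514 or z ~= 3.8014.
Neither value makes a denominator zero (z != 4, z != -2), so both are valid.

z = -3.5514 or z = 3.8014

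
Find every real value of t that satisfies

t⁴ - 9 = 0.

Let u = t². The equation becomes u² - 9 = 0.
Factor: (u + 3)(u - 3) = 0, so u = -3 or u = 3.
t² = -3 < 0 has no real solution.
t² = 3 gives t = ±√(3) ≈ ±1.7321.

t = -1.7321 or t = 1.7321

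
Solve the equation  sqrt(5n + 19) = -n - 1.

n = -3

Square both sides: 5n + 19 = (-n - 1)^2.
Expand and rearrange: n^2 - 3n - 18 = 0.
Solving gives n = 6 or n = -3.
Check each candidate in the original equation:
  n = 6: sqrt(49) = 7, while -n - 1 = -7 — extraneous.
  n = -3: sqrt(4) = 2, while -n - 1 = 2 — valid.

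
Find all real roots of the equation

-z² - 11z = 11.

Rearrange to standard form: -z² - 11z - 11 = 0.
Discriminant: (-11)² − 4·(-1)·(-11) = 77.
Quadratic formula: z = (11 ± √77) / (-2).
So z = -11/2 - √(77)/2 ≈ -9.8875 or z = -11/2 + √(77)/2 ≈ -1.1125.

z = -9.8875 or z = -1.1125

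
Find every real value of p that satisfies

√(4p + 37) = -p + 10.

Square both sides: 4p + 37 = (-p + 10)².
Expand and rearrange: p² - 24p + 63 = 0.
Solving gives p = 21 or p = 3.
Check each candidate in the original equation:
  p = 21: √(121) = 11, while -p + 10 = -11 — extraneous.
  p = 3: √(49) = 7, while -p + 10 = 7 — valid.

p = 3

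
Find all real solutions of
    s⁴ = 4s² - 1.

Let u = s². The equation becomes u² - 4u + 1 = 0.
By the quadratic formula, u = √(3) + 2 or u = 2 - √(3).
s² = √(3) + 2 gives s = ±√(√(3) + 2) ≈ ±1.9319.
s² = 2 - √(3) gives s = ±√(2 - √(3)) ≈ ±0.5176.

s = -1.9319 or s = -0.5176 or s = 0.5176 or s = 1.9319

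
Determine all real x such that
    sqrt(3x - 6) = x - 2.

x = 2 or x = 5

Square both sides: 3x - 6 = (x - 2)^2.
Expand and rearrange: x^2 - 7x + 10 = 0.
Solving gives x = 5 or x = 2.
Check each candidate in the original equation:
  x = 5: sqrt(9) = 3, while x - 2 = 3 — valid.
  x = 2: sqrt(0) = 0, while x - 2 = 0 — valid.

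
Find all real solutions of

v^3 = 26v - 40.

v = -5.7417 or v = 1.7417 or v = 4

Rearrange: v^3 - 26v + 40 = 0.
Possible rational roots are divisors of 40. Testing v = 4 gives 0, so (v - 4) is a factor.
Divide: v^3 - 26v + 40 = (v - 4)(v^2 + 4v - 10).
Apply the quadratic formula to v^2 + 4v - 10 = 0: v = (-4 +/- sqrt(56))/2, i.e. v ~= 1.7417 or v ~= -5.7417.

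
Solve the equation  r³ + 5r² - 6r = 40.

r = -4 or r = -3.7016 or r = 2.7016

Rearrange: r³ + 5r² - 6r - 40 = 0.
Possible rational roots are divisors of -40. Testing r = -4 gives 0, so (r + 4) is a factor.
Divide: r³ + 5r² - 6r - 40 = (r + 4)(r² + r - 10).
Apply the quadratic formula to r² + r - 10 = 0: r = (-1 ± √41)/2, i.e. r ≈ 2.7016 or r ≈ -3.7016.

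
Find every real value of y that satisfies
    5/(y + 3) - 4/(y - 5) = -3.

Multiply both sides by (y + 3)(y - 5):
5(y - 5) - 4(y + 3) = -3(y + 3)(y - 5).
Expand and collect terms: -3y² + 5y + 82 = 0.
By the quadratic formula, y = (-5 ± √1009) / -6, so y ≈ -4.4608 or y ≈ 6.1275.
Neither value makes a denominator zero (y ≠ -3, y ≠ 5), so both are valid.

y = -4.4608 or y = 6.1275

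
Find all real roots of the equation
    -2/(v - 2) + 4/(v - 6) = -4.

Multiply both sides by (v - 2)(v - 6):
-2(v - 6) + 4(v - 2) = -4(v - 2)(v - 6).
Expand and collect terms: -4v^2 + 30v - 52 = 0.
By the quadratic formula, v = (-30 +/- sqrt(68)) / -8, so v ~= 2.7192 or v ~= 4.7808.
Neither value makes a denominator zero (v != 2, v != 6), so both are valid.

v = 2.7192 or v = 4.7808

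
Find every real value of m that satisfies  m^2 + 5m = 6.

Bring every term to one side: m^2 + 5m - 6 = 0.
Factor: (m + 6)(m - 1) = 0.
So m = -6 or m = 1.

m = -6 or m = 1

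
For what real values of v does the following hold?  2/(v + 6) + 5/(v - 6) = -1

v = -9 or v = 2

Multiply both sides by (v + 6)(v - 6):
2(v - 6) + 5(v + 6) = -(v + 6)(v - 6).
Expand and collect terms: -v² - 7v + 18 = 0.
Factor or apply the quadratic formula: v = -9 or v = 2.
Neither value makes a denominator zero (v ≠ -6, v ≠ 6), so both are valid.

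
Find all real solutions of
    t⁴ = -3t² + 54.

Let u = t². The equation becomes u² + 3u - 54 = 0.
Factor: (u + 9)(u - 6) = 0, so u = -9 or u = 6.
t² = -9 < 0 has no real solution.
t² = 6 gives t = ±√(6) ≈ ±2.4495.

t = -2.4495 or t = 2.4495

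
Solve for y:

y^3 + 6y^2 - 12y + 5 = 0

y = -7.6533 or y = 0.6533 or y = 1

Possible rational roots are divisors of 5. Testing y = 1 gives 0, so (y - 1) is a factor.
Divide: y^3 + 6y^2 - 12y + 5 = (y - 1)(y^2 + 7y - 5).
Apply the quadratic formula to y^2 + 7y - 5 = 0: y = (-7 +/- sqrt(69))/2, i.e. y ~= 0.6533 or y ~= -7.6533.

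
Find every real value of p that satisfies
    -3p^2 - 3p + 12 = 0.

p = -2.5616 or p = 1.5616

Discriminant: (-3)^2 - 4*(-3)*12 = 153.
Quadratic formula: p = (3 +/- sqrt(153)) / (-6).
So p = -sqrt(17)/2 - 1/2 ~= -2.5616 or p = -1/2 + sqrt(17)/2 ~= 1.5616.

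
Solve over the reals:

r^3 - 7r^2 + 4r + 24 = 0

Possible rational roots are divisors of 24. Testing r = 3 gives 0, so (r - 3) is a factor.
Divide: r^3 - 7r^2 + 4r + 24 = (r - 3)(r^2 - 4r - 8).
Apply the quadratic formula to r^2 - 4r - 8 = 0: r = (4 +/- sqrt(48))/2, i.e. r ~= 5.4641 or r ~= -1.4641.

r = -1.4641 or r = 3 or r = 5.4641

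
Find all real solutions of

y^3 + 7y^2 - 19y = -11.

y = -9.1962 or y = 1 or y = 1.1962

Rearrange: y^3 + 7y^2 - 19y + 11 = 0.
Possible rational roots are divisors of 11. Testing y = 1 gives 0, so (y - 1) is a factor.
Divide: y^3 + 7y^2 - 19y + 11 = (y - 1)(y^2 + 8y - 11).
Apply the quadratic formula to y^2 + 8y - 11 = 0: y = (-8 +/- sqrt(108))/2, i.e. y ~= 1.1962 or y ~= -9.1962.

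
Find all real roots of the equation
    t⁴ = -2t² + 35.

t = -2.2361 or t = 2.2361

Let u = t². The equation becomes u² + 2u - 35 = 0.
Factor: (u - 5)(u + 7) = 0, so u = 5 or u = -7.
t² = 5 gives t = ±√(5) ≈ ±2.2361.
t² = -7 < 0 has no real solution.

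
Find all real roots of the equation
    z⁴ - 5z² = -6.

Let u = z². The equation becomes u² - 5u + 6 = 0.
Factor: (u - 2)(u - 3) = 0, so u = 2 or u = 3.
z² = 2 gives z = ±√(2) ≈ ±1.4142.
z² = 3 gives z = ±√(3) ≈ ±1.7321.

z = -1.7321 or z = -1.4142 or z = 1.4142 or z = 1.7321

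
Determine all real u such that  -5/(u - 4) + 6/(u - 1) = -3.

u = -0.4555 or u = 5.1222

Multiply both sides by (u - 4)(u - 1):
-5(u - 1) + 6(u - 4) = -3(u - 4)(u - 1).
Expand and collect terms: -3u² + 14u + 7 = 0.
By the quadratic formula, u = (-14 ± √280) / -6, so u ≈ -0.4555 or u ≈ 5.1222.
Neither value makes a denominator zero (u ≠ 4, u ≠ 1), so both are valid.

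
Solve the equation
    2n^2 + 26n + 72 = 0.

Factor: 2(n + 4)(n + 9) = 0.
So n = -4 or n = -9.

n = -9 or n = -4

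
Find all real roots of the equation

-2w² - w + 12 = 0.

w = -2.7122 or w = 2.2122

Discriminant: (-1)² − 4·(-2)·12 = 97.
Quadratic formula: w = (1 ± √97) / (-4).
So w = -√(97)/4 - 1/4 ≈ -2.7122 or w = -1/4 + √(97)/4 ≈ 2.2122.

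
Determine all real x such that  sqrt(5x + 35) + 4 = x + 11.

x = -7 or x = -2

Isolate the radical: sqrt(5x + 35) = x + 7.
Square both sides: 5x + 35 = (x + 7)^2.
Expand and rearrange: x^2 + 9x + 14 = 0.
Solving gives x = -2 or x = -7.
Check each candidate in the original equation:
  x = -2: sqrt(25) = 5, while x + 7 = 5 — valid.
  x = -7: sqrt(0) = 0, while x + 7 = 0 — valid.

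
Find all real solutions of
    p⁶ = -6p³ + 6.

p = -1.9013 or p = 0.9557

Let u = p³. The equation becomes u² + 6u - 6 = 0.
By the quadratic formula, u = -3 + √(15) or u = -√(15) - 3.
p³ = -3 + √(15) gives p = ∛(-3 + √(15)) ≈ 0.9557.
p³ = -√(15) - 3 gives p = -∛(3 + √(15)) ≈ -1.9013.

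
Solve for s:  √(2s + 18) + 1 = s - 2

s = 9

Isolate the radical: √(2s + 18) = s - 3.
Square both sides: 2s + 18 = (s - 3)².
Expand and rearrange: s² - 8s - 9 = 0.
Solving gives s = 9 or s = -1.
Check each candidate in the original equation:
  s = 9: √(36) = 6, while s - 3 = 6 — valid.
  s = -1: √(16) = 4, while s - 3 = -4 — extraneous.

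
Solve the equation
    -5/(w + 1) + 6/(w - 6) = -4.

Multiply both sides by (w + 1)(w - 6):
-5(w - 6) + 6(w + 1) = -4(w + 1)(w - 6).
Expand and collect terms: -4w² + 19w - 12 = 0.
Factor or apply the quadratic formula: w = 0.75 or w = 4.
Neither value makes a denominator zero (w ≠ -1, w ≠ 6), so both are valid.

w = 0.75 or w = 4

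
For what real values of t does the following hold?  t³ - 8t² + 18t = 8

Rearrange: t³ - 8t² + 18t - 8 = 0.
Possible rational roots are divisors of -8. Testing t = 4 gives 0, so (t - 4) is a factor.
Divide: t³ - 8t² + 18t - 8 = (t - 4)(t² - 4t + 2).
Apply the quadratic formula to t² - 4t + 2 = 0: t = (4 ± √8)/2, i.e. t ≈ 3.4142 or t ≈ 0.5858.

t = 0.5858 or t = 3.4142 or t = 4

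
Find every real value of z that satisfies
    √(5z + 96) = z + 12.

Square both sides: 5z + 96 = (z + 12)².
Expand and rearrange: z² + 19z + 48 = 0.
Solving gives z = -3 or z = -16.
Check each candidate in the original equation:
  z = -3: √(81) = 9, while z + 12 = 9 — valid.
  z = -16: √(16) = 4, while z + 12 = -4 — extraneous.

z = -3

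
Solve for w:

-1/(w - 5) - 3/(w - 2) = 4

Multiply both sides by (w - 5)(w - 2):
-(w - 2) - 3(w - 5) = 4(w - 5)(w - 2).
Expand and collect terms: 4w² - 24w + 23 = 0.
By the quadratic formula, w = (24 ± √208) / 8, so w ≈ 4.8028 or w ≈ 1.1972.
Neither value makes a denominator zero (w ≠ 5, w ≠ 2), so both are valid.

w = 1.1972 or w = 4.8028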